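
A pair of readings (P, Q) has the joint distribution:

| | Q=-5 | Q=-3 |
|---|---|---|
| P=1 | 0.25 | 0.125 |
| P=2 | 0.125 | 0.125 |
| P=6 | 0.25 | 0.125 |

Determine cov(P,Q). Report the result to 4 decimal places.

-0.0938

E[P] = 3.125,  E[Q] = -4.25
E[PQ] = -13.375
cov(P,Q) = E[PQ] − E[P]E[Q] = -13.375 − (3.125)(-4.25) = -0.09375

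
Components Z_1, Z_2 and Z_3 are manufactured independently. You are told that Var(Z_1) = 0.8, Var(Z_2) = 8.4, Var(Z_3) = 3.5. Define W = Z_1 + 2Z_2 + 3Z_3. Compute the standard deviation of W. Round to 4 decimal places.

8.1179

By independence, Var(W) = (1)²Var(Z_1) + (2)²Var(Z_2) + (3)²Var(Z_3)
= (1)²·0.8 + (2)²·8.4 + (3)²·3.5 = 65.9
SD(W) = √65.9 ≈ 8.1179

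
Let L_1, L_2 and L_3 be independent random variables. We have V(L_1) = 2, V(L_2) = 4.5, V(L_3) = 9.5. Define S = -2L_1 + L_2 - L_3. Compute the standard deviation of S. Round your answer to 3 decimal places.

4.690

By independence, V(S) = (-2)²V(L_1) + (1)²V(L_2) + (-1)²V(L_3)
= (-2)²·2 + (1)²·4.5 + (-1)²·9.5 = 22
sd(S) = √22 ≈ 4.690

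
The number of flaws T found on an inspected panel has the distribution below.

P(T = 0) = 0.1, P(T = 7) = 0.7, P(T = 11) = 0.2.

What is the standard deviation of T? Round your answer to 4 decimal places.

E[T] = (0)(0.1) + (7)(0.7) + (11)(0.2) = 7.1
E[T²] = (0)²(0.1) + (7)²(0.7) + (11)²(0.2) = 58.5
Var(T) = E[T²] − (E[T])² = 58.5 − (7.1)² = 8.09
σ(T) = √8.09 ≈ 2.8443

2.8443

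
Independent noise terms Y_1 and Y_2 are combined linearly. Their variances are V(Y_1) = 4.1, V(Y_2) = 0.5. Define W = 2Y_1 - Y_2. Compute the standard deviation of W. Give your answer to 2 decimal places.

By independence, V(W) = (2)²V(Y_1) + (-1)²V(Y_2)
= (2)²·4.1 + (-1)²·0.5 = 16.9
SD(W) = √16.9 ≈ 4.11

4.11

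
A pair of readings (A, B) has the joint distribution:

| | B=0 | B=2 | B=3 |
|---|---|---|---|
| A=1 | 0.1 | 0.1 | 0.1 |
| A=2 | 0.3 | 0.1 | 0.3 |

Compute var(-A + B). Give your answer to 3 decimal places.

E[A] = 1.7,  E[B] = 1.6,  E[AB] = 2.7
var(A) = 3.1 − (1.7)² = 0.21;  var(B) = 4.4 − (1.6)² = 1.84
Cov(A,B) = 2.7 − (1.7)(1.6) = -0.02
var(-A + B) = (-1)²·0.21 + (1)²·1.84 + 2·(-1)·(1)·-0.02 = 2.09

2.090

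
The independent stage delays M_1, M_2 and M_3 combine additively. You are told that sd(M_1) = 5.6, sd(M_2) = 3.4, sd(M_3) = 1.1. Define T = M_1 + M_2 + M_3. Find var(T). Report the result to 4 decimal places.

44.1300

var(M_1) = 31.36, var(M_2) = 11.56, var(M_3) = 1.21
By independence, var(T) = (1)²var(M_1) + (1)²var(M_2) + (1)²var(M_3)
= (1)²·31.36 + (1)²·11.56 + (1)²·1.21 = 44.13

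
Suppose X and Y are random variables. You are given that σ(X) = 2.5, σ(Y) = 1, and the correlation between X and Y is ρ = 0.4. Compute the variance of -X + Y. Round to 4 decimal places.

5.2500

var(X) = (2.5)² = 6.25;  var(Y) = (1)² = 1
cov(X,Y) = ρ·σ(X)·σ(Y) = 0.4·2.5·1 = 1
var(-X + Y) = (-1)²·var(X) + (1)²·var(Y) + 2·(-1)·(1)·cov(X,Y)
= 1·6.25 + 1·1 + -2·1 = 5.25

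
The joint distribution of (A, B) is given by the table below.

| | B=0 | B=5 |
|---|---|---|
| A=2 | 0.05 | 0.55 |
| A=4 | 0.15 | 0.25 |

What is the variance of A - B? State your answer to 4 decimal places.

6.3600

E[A] = 2.8,  E[B] = 4,  E[AB] = 10.5
V(A) = 8.8 − (2.8)² = 0.96;  V(B) = 20 − (4)² = 4
cov(A,B) = 10.5 − (2.8)(4) = -0.7
V(A - B) = (1)²·0.96 + (-1)²·4 + 2·(1)·(-1)·-0.7 = 6.36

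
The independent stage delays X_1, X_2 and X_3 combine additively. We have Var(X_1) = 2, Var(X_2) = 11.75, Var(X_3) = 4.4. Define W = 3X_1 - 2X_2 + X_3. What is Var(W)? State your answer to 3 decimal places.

By independence, Var(W) = (3)²Var(X_1) + (-2)²Var(X_2) + (1)²Var(X_3)
= (3)²·2 + (-2)²·11.75 + (1)²·4.4 = 69.4

69.400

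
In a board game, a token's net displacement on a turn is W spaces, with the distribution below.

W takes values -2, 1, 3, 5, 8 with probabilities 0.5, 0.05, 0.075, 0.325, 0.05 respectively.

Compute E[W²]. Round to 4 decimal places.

E[W²] = (-2)²(0.5) + (1)²(0.05) + (3)²(0.075) + (5)²(0.325) + (8)²(0.05) = 14.05

14.0500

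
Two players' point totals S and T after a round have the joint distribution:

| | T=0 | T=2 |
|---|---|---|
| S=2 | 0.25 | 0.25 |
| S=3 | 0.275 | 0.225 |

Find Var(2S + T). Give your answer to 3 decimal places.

E[S] = 2.5,  E[T] = 0.95,  E[ST] = 2.35
Var(S) = 6.5 − (2.5)² = 0.25;  Var(T) = 1.9 − (0.95)² = 0.9975
Cov(S,T) = 2.35 − (2.5)(0.95) = -0.025
Var(2S + T) = (2)²·0.25 + (1)²·0.9975 + 2·(2)·(1)·-0.025 = 1.8975

1.898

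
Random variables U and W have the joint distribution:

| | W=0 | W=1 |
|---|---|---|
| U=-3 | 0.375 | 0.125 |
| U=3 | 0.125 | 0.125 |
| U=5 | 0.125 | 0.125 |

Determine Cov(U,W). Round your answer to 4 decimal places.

E[U] = 0.5,  E[W] = 0.375
E[UW] = 0.625
Cov(U,W) = E[UW] − E[U]E[W] = 0.625 − (0.5)(0.375) = 0.4375

0.4375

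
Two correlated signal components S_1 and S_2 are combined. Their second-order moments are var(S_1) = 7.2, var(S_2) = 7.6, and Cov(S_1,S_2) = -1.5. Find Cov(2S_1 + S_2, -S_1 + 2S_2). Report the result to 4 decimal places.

-3.7000

Cov(2S_1 + S_2, -S_1 + 2S_2) = (2)(-1)var(S_1) + (1)(2)var(S_2) + [(2)(2) + (1)(-1)]Cov(S_1,S_2)
= -2·7.2 + 2·7.6 + 3·-1.5 = -3.7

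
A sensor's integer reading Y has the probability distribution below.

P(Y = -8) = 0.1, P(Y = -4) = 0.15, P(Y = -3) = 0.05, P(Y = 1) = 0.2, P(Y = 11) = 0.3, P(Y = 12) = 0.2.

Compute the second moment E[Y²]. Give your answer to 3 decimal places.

E[Y²] = (-8)²(0.1) + (-4)²(0.15) + (-3)²(0.05) + (1)²(0.2) + (11)²(0.3) + (12)²(0.2) = 74.55

74.550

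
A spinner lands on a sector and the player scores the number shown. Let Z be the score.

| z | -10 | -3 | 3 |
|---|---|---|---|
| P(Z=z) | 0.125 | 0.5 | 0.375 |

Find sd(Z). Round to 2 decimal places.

E[Z] = (-10)(0.125) + (-3)(0.5) + (3)(0.375) = -1.625
E[Z²] = (-10)²(0.125) + (-3)²(0.5) + (3)²(0.375) = 20.375
var(Z) = E[Z²] − (E[Z])² = 20.375 − (-1.625)² = 17.734375
sd(Z) = √17.734375 ≈ 4.21

4.21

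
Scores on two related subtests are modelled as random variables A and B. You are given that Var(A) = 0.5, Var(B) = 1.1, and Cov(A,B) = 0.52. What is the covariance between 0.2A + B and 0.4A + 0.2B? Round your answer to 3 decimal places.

0.489

Cov(0.2A + B, 0.4A + 0.2B) = (0.2)(0.4)Var(A) + (1)(0.2)Var(B) + [(0.2)(0.2) + (1)(0.4)]Cov(A,B)
= 0.08·0.5 + 0.2·1.1 + 0.44·0.52 = 0.4888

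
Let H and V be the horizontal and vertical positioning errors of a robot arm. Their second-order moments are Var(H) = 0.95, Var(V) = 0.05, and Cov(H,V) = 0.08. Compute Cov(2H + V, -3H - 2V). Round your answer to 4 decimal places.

Cov(2H + V, -3H - 2V) = (2)(-3)Var(H) + (1)(-2)Var(V) + [(2)(-2) + (1)(-3)]Cov(H,V)
= -6·0.95 + -2·0.05 + -7·0.08 = -6.36

-6.3600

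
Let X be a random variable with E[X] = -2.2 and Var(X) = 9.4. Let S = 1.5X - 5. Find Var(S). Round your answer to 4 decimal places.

Var(1.5X - 5) = (1.5)²·Var(X) = 2.25·9.4 = 21.15

21.1500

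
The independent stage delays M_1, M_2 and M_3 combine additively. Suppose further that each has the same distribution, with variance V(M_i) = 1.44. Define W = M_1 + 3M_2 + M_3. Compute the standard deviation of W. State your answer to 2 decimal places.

3.98

By independence, V(W) = (1)²V(M_1) + (3)²V(M_2) + (1)²V(M_3)
= (1)²·1.44 + (3)²·1.44 + (1)²·1.44 = 15.84
SD(W) = √15.84 ≈ 3.98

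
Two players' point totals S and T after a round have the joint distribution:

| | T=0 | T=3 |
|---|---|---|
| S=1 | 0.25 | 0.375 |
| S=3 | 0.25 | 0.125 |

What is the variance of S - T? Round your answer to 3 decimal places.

E[S] = 1.75,  E[T] = 1.5,  E[ST] = 2.25
V(S) = 4 − (1.75)² = 0.9375;  V(T) = 4.5 − (1.5)² = 2.25
Cov(S,T) = 2.25 − (1.75)(1.5) = -0.375
V(S - T) = (1)²·0.9375 + (-1)²·2.25 + 2·(1)·(-1)·-0.375 = 3.9375

3.938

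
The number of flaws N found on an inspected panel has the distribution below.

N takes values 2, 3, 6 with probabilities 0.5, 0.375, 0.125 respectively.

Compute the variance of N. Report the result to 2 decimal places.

1.61

E[N] = (2)(0.5) + (3)(0.375) + (6)(0.125) = 2.875
E[N²] = (2)²(0.5) + (3)²(0.375) + (6)²(0.125) = 9.875
Var(N) = E[N²] − (E[N])² = 9.875 − (2.875)² = 1.609375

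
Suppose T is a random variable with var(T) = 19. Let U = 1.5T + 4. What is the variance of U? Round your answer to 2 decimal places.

42.75

var(1.5T + 4) = (1.5)²·var(T) = 2.25·19 = 42.75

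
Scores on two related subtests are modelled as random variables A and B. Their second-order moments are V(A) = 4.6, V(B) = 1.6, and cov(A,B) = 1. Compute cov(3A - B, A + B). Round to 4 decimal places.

14.2000

cov(3A - B, A + B) = (3)(1)V(A) + (-1)(1)V(B) + [(3)(1) + (-1)(1)]cov(A,B)
= 3·4.6 + -1·1.6 + 2·1 = 14.2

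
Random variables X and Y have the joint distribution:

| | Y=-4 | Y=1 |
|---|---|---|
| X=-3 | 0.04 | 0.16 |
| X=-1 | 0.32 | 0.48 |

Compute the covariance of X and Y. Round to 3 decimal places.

E[X] = -1.4,  E[Y] = -0.8
E[XY] = 0.8
Cov(X,Y) = E[XY] − E[X]E[Y] = 0.8 − (-1.4)(-0.8) = -0.32

-0.320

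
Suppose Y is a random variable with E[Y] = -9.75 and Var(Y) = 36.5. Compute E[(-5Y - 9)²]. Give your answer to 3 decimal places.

E[-5Y - 9] = -5·-9.75 − 9 = 39.75
Var(-5Y - 9) = (-5)²·36.5 = 912.5
E[(-5Y - 9)²] = Var((-5Y - 9)) + (E[(-5Y - 9)])² = 912.5 + (39.75)² = 2492.5625

2492.563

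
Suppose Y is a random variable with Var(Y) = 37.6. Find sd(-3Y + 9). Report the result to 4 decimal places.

Var(-3Y + 9) = (-3)²·37.6 = 338.4
sd(-3Y + 9) = √338.4 ≈ 18.3957

18.3957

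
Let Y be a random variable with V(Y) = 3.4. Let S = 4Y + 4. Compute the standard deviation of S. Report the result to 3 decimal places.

V(4Y + 4) = (4)²·3.4 = 54.4
σ(S) = √54.4 ≈ 7.376

7.376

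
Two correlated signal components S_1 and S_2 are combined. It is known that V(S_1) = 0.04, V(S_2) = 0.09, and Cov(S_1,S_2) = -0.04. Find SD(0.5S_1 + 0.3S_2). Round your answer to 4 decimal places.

V(0.5S_1 + 0.3S_2) = (0.5)²·V(S_1) + (0.3)²·V(S_2) + 2·(0.5)·(0.3)·Cov(S_1,S_2)
= 0.25·0.04 + 0.09·0.09 + 0.3·-0.04 = 0.0061
SD(0.5S_1 + 0.3S_2) = √0.0061 ≈ 0.0781

0.0781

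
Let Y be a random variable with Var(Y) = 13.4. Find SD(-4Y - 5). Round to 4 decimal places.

14.6424

Var(-4Y - 5) = (-4)²·13.4 = 214.4
SD(-4Y - 5) = √214.4 ≈ 14.6424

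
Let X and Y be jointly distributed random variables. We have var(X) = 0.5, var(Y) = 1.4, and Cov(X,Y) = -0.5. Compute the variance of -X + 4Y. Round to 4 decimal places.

26.9000

var(-X + 4Y) = (-1)²·var(X) + (4)²·var(Y) + 2·(-1)·(4)·Cov(X,Y)
= 1·0.5 + 16·1.4 + -8·-0.5 = 26.9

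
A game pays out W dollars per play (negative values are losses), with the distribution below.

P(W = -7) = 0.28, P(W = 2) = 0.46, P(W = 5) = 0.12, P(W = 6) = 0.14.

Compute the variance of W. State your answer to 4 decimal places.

E[W] = (-7)(0.28) + (2)(0.46) + (5)(0.12) + (6)(0.14) = 0.4
E[W²] = (-7)²(0.28) + (2)²(0.46) + (5)²(0.12) + (6)²(0.14) = 23.6
V(W) = E[W²] − (E[W])² = 23.6 − (0.4)² = 23.44

23.4400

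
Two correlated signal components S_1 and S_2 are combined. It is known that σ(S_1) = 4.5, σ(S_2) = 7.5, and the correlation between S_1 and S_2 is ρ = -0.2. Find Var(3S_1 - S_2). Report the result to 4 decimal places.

Var(S_1) = (4.5)² = 20.25;  Var(S_2) = (7.5)² = 56.25
cov(S_1,S_2) = ρ·σ(S_1)·σ(S_2) = -0.2·4.5·7.5 = -6.75
Var(3S_1 - S_2) = (3)²·Var(S_1) + (-1)²·Var(S_2) + 2·(3)·(-1)·cov(S_1,S_2)
= 9·20.25 + 1·56.25 + -6·-6.75 = 279

279.0000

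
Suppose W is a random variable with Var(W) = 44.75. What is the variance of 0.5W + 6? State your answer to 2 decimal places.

11.19

Var(0.5W + 6) = (0.5)²·Var(W) = 0.25·44.75 = 11.1875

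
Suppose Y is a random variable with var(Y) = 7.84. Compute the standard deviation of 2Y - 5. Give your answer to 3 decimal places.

5.600

var(2Y - 5) = (2)²·7.84 = 31.36
SD(2Y - 5) = √31.36 ≈ 5.600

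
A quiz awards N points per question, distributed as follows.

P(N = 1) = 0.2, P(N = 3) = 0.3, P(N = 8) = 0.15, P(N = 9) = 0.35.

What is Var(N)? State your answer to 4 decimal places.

E[N] = (1)(0.2) + (3)(0.3) + (8)(0.15) + (9)(0.35) = 5.45
E[N²] = (1)²(0.2) + (3)²(0.3) + (8)²(0.15) + (9)²(0.35) = 40.85
Var(N) = E[N²] − (E[N])² = 40.85 − (5.45)² = 11.1475

11.1475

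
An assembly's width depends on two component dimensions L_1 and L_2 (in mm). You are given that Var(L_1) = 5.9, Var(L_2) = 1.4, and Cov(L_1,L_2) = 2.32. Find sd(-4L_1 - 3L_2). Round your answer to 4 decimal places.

12.7546

Var(-4L_1 - 3L_2) = (-4)²·Var(L_1) + (-3)²·Var(L_2) + 2·(-4)·(-3)·Cov(L_1,L_2)
= 16·5.9 + 9·1.4 + 24·2.32 = 162.68
sd(-4L_1 - 3L_2) = √162.68 ≈ 12.7546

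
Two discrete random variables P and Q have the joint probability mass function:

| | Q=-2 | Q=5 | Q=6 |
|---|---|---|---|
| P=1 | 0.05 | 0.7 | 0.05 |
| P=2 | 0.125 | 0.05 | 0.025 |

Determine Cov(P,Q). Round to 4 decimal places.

E[P] = 1.2,  E[Q] = 3.85
E[PQ] = 4
Cov(P,Q) = E[PQ] − E[P]E[Q] = 4 − (1.2)(3.85) = -0.62

-0.6200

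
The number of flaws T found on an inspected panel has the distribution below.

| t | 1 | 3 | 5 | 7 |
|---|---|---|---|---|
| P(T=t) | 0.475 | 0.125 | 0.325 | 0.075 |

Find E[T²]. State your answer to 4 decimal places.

13.4000

E[T²] = (1)²(0.475) + (3)²(0.125) + (5)²(0.325) + (7)²(0.075) = 13.4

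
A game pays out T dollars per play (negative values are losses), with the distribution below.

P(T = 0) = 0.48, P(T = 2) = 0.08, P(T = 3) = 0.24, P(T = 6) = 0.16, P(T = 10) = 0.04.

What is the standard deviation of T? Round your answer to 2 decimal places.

2.69

E[T] = (0)(0.48) + (2)(0.08) + (3)(0.24) + (6)(0.16) + (10)(0.04) = 2.24
E[T²] = (0)²(0.48) + (2)²(0.08) + (3)²(0.24) + (6)²(0.16) + (10)²(0.04) = 12.24
var(T) = E[T²] − (E[T])² = 12.24 − (2.24)² = 7.2224
sd(T) = √7.2224 ≈ 2.69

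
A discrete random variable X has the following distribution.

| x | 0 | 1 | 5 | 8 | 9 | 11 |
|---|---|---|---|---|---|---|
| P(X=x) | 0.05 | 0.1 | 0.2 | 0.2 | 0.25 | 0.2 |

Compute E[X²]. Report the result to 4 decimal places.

E[X²] = (0)²(0.05) + (1)²(0.1) + (5)²(0.2) + (8)²(0.2) + (9)²(0.25) + (11)²(0.2) = 62.35

62.3500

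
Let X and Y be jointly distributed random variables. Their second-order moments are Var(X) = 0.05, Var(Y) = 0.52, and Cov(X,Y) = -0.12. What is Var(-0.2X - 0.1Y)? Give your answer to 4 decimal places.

0.0024

Var(-0.2X - 0.1Y) = (-0.2)²·Var(X) + (-0.1)²·Var(Y) + 2·(-0.2)·(-0.1)·Cov(X,Y)
= 0.04·0.05 + 0.01·0.52 + 0.04·-0.12 = 0.0024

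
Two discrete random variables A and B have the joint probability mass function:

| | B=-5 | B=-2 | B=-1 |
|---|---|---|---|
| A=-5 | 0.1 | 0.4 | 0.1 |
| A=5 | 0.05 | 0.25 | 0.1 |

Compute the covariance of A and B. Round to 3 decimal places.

E[A] = -1,  E[B] = -2.25
E[AB] = 2.75
Cov(A,B) = E[AB] − E[A]E[B] = 2.75 − (-1)(-2.25) = 0.5

0.500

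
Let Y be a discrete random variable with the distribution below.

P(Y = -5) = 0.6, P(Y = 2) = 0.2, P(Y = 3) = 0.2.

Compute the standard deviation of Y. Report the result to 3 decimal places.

3.688

E[Y] = (-5)(0.6) + (2)(0.2) + (3)(0.2) = -2
E[Y²] = (-5)²(0.6) + (2)²(0.2) + (3)²(0.2) = 17.6
V(Y) = E[Y²] − (E[Y])² = 17.6 − (-2)² = 13.6
σ(Y) = √13.6 ≈ 3.688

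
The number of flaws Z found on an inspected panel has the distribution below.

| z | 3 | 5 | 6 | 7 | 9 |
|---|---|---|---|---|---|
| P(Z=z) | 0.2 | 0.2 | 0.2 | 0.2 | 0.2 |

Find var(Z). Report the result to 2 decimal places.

4.00

E[Z] = (3)(0.2) + (5)(0.2) + (6)(0.2) + (7)(0.2) + (9)(0.2) = 6
E[Z²] = (3)²(0.2) + (5)²(0.2) + (6)²(0.2) + (7)²(0.2) + (9)²(0.2) = 40
var(Z) = E[Z²] − (E[Z])² = 40 − (6)² = 4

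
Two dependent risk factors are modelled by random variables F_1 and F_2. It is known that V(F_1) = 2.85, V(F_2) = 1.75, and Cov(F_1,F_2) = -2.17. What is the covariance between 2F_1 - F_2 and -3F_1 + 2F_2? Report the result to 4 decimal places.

Cov(2F_1 - F_2, -3F_1 + 2F_2) = (2)(-3)V(F_1) + (-1)(2)V(F_2) + [(2)(2) + (-1)(-3)]Cov(F_1,F_2)
= -6·2.85 + -2·1.75 + 7·-2.17 = -35.79

-35.7900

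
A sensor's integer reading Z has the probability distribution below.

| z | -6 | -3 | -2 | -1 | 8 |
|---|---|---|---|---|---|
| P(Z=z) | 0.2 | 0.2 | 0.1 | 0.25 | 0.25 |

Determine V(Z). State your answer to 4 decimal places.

25.5875

E[Z] = (-6)(0.2) + (-3)(0.2) + (-2)(0.1) + (-1)(0.25) + (8)(0.25) = -0.25
E[Z²] = (-6)²(0.2) + (-3)²(0.2) + (-2)²(0.1) + (-1)²(0.25) + (8)²(0.25) = 25.65
V(Z) = E[Z²] − (E[Z])² = 25.65 − (-0.25)² = 25.5875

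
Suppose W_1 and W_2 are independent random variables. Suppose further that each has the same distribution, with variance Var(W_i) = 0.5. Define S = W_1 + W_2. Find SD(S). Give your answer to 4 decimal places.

By independence, Var(S) = (1)²Var(W_1) + (1)²Var(W_2)
= (1)²·0.5 + (1)²·0.5 = 1
SD(S) = √1 ≈ 1.0000

1.0000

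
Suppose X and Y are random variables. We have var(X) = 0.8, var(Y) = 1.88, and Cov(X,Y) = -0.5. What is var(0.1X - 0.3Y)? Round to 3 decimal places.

var(0.1X - 0.3Y) = (0.1)²·var(X) + (-0.3)²·var(Y) + 2·(0.1)·(-0.3)·Cov(X,Y)
= 0.01·0.8 + 0.09·1.88 + -0.06·-0.5 = 0.2072

0.207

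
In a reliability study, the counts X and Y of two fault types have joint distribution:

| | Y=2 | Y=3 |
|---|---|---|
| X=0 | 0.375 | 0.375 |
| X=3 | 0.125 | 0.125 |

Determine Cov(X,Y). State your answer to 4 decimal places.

E[X] = 0.75,  E[Y] = 2.5
E[XY] = 1.875
Cov(X,Y) = E[XY] − E[X]E[Y] = 1.875 − (0.75)(2.5) = 0

0.0000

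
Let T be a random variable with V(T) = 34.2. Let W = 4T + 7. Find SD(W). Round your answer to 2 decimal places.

23.39

V(4T + 7) = (4)²·34.2 = 547.2
SD(W) = √547.2 ≈ 23.39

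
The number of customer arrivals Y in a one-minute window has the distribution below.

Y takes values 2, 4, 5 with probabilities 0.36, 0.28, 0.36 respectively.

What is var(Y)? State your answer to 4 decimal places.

E[Y] = (2)(0.36) + (4)(0.28) + (5)(0.36) = 3.64
E[Y²] = (2)²(0.36) + (4)²(0.28) + (5)²(0.36) = 14.92
var(Y) = E[Y²] − (E[Y])² = 14.92 − (3.64)² = 1.6704

1.6704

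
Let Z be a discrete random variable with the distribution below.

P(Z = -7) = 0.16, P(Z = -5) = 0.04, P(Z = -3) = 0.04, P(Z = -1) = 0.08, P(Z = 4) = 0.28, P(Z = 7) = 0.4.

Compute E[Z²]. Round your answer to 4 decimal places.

33.3600

E[Z²] = (-7)²(0.16) + (-5)²(0.04) + (-3)²(0.04) + (-1)²(0.08) + (4)²(0.28) + (7)²(0.4) = 33.36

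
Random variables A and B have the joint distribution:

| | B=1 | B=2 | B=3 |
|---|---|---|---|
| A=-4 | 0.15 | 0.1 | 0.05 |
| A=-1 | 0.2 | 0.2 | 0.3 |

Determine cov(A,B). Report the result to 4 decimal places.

0.3000

E[A] = -1.9,  E[B] = 2
E[AB] = -3.5
cov(A,B) = E[AB] − E[A]E[B] = -3.5 − (-1.9)(2) = 0.3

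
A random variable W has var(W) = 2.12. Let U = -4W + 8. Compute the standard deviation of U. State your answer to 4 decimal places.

5.8241

var(-4W + 8) = (-4)²·2.12 = 33.92
σ(U) = √33.92 ≈ 5.8241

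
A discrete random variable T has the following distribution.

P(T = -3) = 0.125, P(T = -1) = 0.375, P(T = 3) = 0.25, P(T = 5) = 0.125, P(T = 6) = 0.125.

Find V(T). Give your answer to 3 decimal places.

E[T] = (-3)(0.125) + (-1)(0.375) + (3)(0.25) + (5)(0.125) + (6)(0.125) = 1.375
E[T²] = (-3)²(0.125) + (-1)²(0.375) + (3)²(0.25) + (5)²(0.125) + (6)²(0.125) = 11.375
V(T) = E[T²] − (E[T])² = 11.375 − (1.375)² = 9.484375

9.484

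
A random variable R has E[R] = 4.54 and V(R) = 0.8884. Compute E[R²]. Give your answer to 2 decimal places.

E[R²] = V(R) + (E[R])² = 0.8884 + (4.54)² = 21.5

21.50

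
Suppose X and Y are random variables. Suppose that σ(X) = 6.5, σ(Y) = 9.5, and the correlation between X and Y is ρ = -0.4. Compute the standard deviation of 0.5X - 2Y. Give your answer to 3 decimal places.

20.517

Var(X) = (6.5)² = 42.25;  Var(Y) = (9.5)² = 90.25
Cov(X,Y) = ρ·σ(X)·σ(Y) = -0.4·6.5·9.5 = -24.7
Var(0.5X - 2Y) = (0.5)²·Var(X) + (-2)²·Var(Y) + 2·(0.5)·(-2)·Cov(X,Y)
= 0.25·42.25 + 4·90.25 + -2·-24.7 = 420.9625
σ(0.5X - 2Y) = √420.9625 ≈ 20.517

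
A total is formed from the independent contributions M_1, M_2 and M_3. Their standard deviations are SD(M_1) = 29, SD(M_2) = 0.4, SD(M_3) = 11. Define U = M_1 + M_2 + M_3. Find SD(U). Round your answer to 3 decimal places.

Var(M_1) = 841, Var(M_2) = 0.16, Var(M_3) = 121
By independence, Var(U) = (1)²Var(M_1) + (1)²Var(M_2) + (1)²Var(M_3)
= (1)²·841 + (1)²·0.16 + (1)²·121 = 962.16
SD(U) = √962.16 ≈ 31.019

31.019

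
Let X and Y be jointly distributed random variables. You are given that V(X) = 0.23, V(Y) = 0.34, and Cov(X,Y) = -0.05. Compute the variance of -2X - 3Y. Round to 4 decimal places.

V(-2X - 3Y) = (-2)²·V(X) + (-3)²·V(Y) + 2·(-2)·(-3)·Cov(X,Y)
= 4·0.23 + 9·0.34 + 12·-0.05 = 3.38

3.3800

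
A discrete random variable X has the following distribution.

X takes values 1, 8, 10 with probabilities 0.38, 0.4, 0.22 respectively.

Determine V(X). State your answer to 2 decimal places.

E[X] = (1)(0.38) + (8)(0.4) + (10)(0.22) = 5.78
E[X²] = (1)²(0.38) + (8)²(0.4) + (10)²(0.22) = 47.98
V(X) = E[X²] − (E[X])² = 47.98 − (5.78)² = 14.5716

14.57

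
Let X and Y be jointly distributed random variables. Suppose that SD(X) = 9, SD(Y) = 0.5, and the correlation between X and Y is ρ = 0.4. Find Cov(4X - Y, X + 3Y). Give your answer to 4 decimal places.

Var(X) = (9)² = 81;  Var(Y) = (0.5)² = 0.25
Cov(X,Y) = ρ·SD(X)·SD(Y) = 0.4·9·0.5 = 1.8
Cov(4X - Y, X + 3Y) = (4)(1)Var(X) + (-1)(3)Var(Y) + [(4)(3) + (-1)(1)]Cov(X,Y)
= 4·81 + -3·0.25 + 11·1.8 = 343.05

343.0500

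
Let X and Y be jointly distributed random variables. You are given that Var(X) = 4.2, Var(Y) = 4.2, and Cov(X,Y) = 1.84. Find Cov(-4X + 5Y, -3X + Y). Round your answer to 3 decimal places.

36.440

Cov(-4X + 5Y, -3X + Y) = (-4)(-3)Var(X) + (5)(1)Var(Y) + [(-4)(1) + (5)(-3)]Cov(X,Y)
= 12·4.2 + 5·4.2 + -19·1.84 = 36.44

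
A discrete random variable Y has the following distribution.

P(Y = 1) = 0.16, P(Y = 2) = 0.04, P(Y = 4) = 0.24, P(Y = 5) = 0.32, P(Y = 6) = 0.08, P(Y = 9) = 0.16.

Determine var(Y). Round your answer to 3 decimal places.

5.722

E[Y] = (1)(0.16) + (2)(0.04) + (4)(0.24) + (5)(0.32) + (6)(0.08) + (9)(0.16) = 4.72
E[Y²] = (1)²(0.16) + (2)²(0.04) + (4)²(0.24) + (5)²(0.32) + (6)²(0.08) + (9)²(0.16) = 28
var(Y) = E[Y²] − (E[Y])² = 28 − (4.72)² = 5.7216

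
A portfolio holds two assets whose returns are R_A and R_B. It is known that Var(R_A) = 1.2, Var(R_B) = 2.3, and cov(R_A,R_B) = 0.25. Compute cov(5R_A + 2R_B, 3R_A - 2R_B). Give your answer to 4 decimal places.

cov(5R_A + 2R_B, 3R_A - 2R_B) = (5)(3)Var(R_A) + (2)(-2)Var(R_B) + [(5)(-2) + (2)(3)]cov(R_A,R_B)
= 15·1.2 + -4·2.3 + -4·0.25 = 7.8

7.8000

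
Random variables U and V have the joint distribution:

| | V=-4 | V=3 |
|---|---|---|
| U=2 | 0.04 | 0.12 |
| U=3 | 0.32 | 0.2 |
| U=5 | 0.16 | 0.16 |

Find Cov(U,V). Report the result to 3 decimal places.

E[U] = 3.48,  E[V] = -0.64
E[UV] = -2.44
Cov(U,V) = E[UV] − E[U]E[V] = -2.44 − (3.48)(-0.64) = -0.2128

-0.213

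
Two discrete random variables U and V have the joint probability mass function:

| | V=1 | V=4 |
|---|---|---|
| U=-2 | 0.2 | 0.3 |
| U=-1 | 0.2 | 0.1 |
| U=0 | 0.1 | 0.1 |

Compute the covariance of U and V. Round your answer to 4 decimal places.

-0.1500

E[U] = -1.3,  E[V] = 2.5
E[UV] = -3.4
cov(U,V) = E[UV] − E[U]E[V] = -3.4 − (-1.3)(2.5) = -0.15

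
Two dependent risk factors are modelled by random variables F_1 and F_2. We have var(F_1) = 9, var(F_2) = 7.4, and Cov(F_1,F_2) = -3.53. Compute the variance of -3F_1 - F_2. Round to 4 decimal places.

var(-3F_1 - F_2) = (-3)²·var(F_1) + (-1)²·var(F_2) + 2·(-3)·(-1)·Cov(F_1,F_2)
= 9·9 + 1·7.4 + 6·-3.53 = 67.22

67.2200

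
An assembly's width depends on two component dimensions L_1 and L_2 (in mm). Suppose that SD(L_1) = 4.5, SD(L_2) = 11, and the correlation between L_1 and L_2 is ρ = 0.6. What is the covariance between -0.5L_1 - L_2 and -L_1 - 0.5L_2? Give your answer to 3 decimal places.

107.750

var(L_1) = (4.5)² = 20.25;  var(L_2) = (11)² = 121
Cov(L_1,L_2) = ρ·SD(L_1)·SD(L_2) = 0.6·4.5·11 = 29.7
Cov(-0.5L_1 - L_2, -L_1 - 0.5L_2) = (-0.5)(-1)var(L_1) + (-1)(-0.5)var(L_2) + [(-0.5)(-0.5) + (-1)(-1)]Cov(L_1,L_2)
= 0.5·20.25 + 0.5·121 + 1.25·29.7 = 107.75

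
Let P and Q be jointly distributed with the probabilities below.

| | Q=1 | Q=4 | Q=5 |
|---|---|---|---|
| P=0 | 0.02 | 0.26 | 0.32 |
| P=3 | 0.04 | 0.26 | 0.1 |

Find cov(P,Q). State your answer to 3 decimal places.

-0.348

E[P] = 1.2,  E[Q] = 4.24
E[PQ] = 4.74
cov(P,Q) = E[PQ] − E[P]E[Q] = 4.74 − (1.2)(4.24) = -0.348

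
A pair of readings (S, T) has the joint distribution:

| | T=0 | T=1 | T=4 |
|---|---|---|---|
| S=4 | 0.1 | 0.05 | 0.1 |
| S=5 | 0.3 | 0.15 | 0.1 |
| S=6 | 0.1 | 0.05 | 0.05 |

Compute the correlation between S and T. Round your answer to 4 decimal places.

E[S] = 4.95,  E[T] = 1.25
E[ST] = 6.05
Cov(S,T) = E[ST] − E[S]E[T] = 6.05 − (4.95)(1.25) = -0.1375
var(S) = 0.4475,  var(T) = 2.6875
ρ = -0.1375 / √(0.4475·2.6875) ≈ -0.1254

-0.1254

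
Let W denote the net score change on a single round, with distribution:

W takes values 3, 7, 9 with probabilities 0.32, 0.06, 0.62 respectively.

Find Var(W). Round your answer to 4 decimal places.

7.5984

E[W] = (3)(0.32) + (7)(0.06) + (9)(0.62) = 6.96
E[W²] = (3)²(0.32) + (7)²(0.06) + (9)²(0.62) = 56.04
Var(W) = E[W²] − (E[W])² = 56.04 − (6.96)² = 7.5984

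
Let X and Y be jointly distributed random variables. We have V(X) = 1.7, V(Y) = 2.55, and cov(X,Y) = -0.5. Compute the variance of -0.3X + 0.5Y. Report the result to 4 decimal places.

V(-0.3X + 0.5Y) = (-0.3)²·V(X) + (0.5)²·V(Y) + 2·(-0.3)·(0.5)·cov(X,Y)
= 0.09·1.7 + 0.25·2.55 + -0.3·-0.5 = 0.9405

0.9405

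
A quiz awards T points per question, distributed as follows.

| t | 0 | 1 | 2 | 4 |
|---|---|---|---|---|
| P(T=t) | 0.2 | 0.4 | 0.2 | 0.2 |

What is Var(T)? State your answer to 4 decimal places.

1.8400

E[T] = (0)(0.2) + (1)(0.4) + (2)(0.2) + (4)(0.2) = 1.6
E[T²] = (0)²(0.2) + (1)²(0.4) + (2)²(0.2) + (4)²(0.2) = 4.4
Var(T) = E[T²] − (E[T])² = 4.4 − (1.6)² = 1.84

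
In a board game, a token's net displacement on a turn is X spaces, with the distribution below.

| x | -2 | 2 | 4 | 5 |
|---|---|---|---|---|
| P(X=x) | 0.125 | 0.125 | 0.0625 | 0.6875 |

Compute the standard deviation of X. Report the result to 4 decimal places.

E[X] = (-2)(0.125) + (2)(0.125) + (4)(0.0625) + (5)(0.6875) = 3.6875
E[X²] = (-2)²(0.125) + (2)²(0.125) + (4)²(0.0625) + (5)²(0.6875) = 19.1875
V(X) = E[X²] − (E[X])² = 19.1875 − (3.6875)² = 5.58984375
SD(X) = √5.58984375 ≈ 2.3643

2.3643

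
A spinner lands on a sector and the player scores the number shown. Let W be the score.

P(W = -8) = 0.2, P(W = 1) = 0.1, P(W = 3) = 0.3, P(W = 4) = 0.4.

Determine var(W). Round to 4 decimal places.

E[W] = (-8)(0.2) + (1)(0.1) + (3)(0.3) + (4)(0.4) = 1
E[W²] = (-8)²(0.2) + (1)²(0.1) + (3)²(0.3) + (4)²(0.4) = 22
var(W) = E[W²] − (E[W])² = 22 − (1)² = 21

21.0000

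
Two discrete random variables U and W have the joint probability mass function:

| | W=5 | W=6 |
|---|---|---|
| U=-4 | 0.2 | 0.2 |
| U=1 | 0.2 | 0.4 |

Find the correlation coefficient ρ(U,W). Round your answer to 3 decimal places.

0.167

E[U] = -1,  E[W] = 5.6
E[UW] = -5.4
cov(U,W) = E[UW] − E[U]E[W] = -5.4 − (-1)(5.6) = 0.2
var(U) = 6,  var(W) = 0.24
ρ = 0.2 / √(6·0.24) ≈ 0.167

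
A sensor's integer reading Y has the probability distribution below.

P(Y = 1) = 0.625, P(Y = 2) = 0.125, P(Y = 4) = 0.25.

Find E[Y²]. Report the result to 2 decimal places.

5.13

E[Y²] = (1)²(0.625) + (2)²(0.125) + (4)²(0.25) = 5.125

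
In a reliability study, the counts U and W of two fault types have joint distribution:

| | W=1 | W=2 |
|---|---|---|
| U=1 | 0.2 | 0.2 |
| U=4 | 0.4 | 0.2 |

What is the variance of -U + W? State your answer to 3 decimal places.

2.640

E[U] = 2.8,  E[W] = 1.4,  E[UW] = 3.8
V(U) = 10 − (2.8)² = 2.16;  V(W) = 2.2 − (1.4)² = 0.24
Cov(U,W) = 3.8 − (2.8)(1.4) = -0.12
V(-U + W) = (-1)²·2.16 + (1)²·0.24 + 2·(-1)·(1)·-0.12 = 2.64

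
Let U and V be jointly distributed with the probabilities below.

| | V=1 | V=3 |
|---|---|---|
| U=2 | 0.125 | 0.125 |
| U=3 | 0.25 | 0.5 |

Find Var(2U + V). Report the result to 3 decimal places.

1.938

E[U] = 2.75,  E[V] = 2.25,  E[UV] = 6.25
Var(U) = 7.75 − (2.75)² = 0.1875;  Var(V) = 6 − (2.25)² = 0.9375
Cov(U,V) = 6.25 − (2.75)(2.25) = 0.0625
Var(2U + V) = (2)²·0.1875 + (1)²·0.9375 + 2·(2)·(1)·0.0625 = 1.9375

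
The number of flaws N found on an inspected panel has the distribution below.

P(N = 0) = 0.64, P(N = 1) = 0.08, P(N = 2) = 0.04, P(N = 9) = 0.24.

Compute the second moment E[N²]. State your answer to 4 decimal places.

19.6800

E[N²] = (0)²(0.64) + (1)²(0.08) + (2)²(0.04) + (9)²(0.24) = 19.68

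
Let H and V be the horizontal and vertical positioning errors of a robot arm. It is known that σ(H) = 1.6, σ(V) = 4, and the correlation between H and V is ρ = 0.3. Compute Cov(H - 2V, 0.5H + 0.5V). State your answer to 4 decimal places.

-15.6800

Var(H) = (1.6)² = 2.56;  Var(V) = (4)² = 16
Cov(H,V) = ρ·σ(H)·σ(V) = 0.3·1.6·4 = 1.92
Cov(H - 2V, 0.5H + 0.5V) = (1)(0.5)Var(H) + (-2)(0.5)Var(V) + [(1)(0.5) + (-2)(0.5)]Cov(H,V)
= 0.5·2.56 + -1·16 + -0.5·1.92 = -15.68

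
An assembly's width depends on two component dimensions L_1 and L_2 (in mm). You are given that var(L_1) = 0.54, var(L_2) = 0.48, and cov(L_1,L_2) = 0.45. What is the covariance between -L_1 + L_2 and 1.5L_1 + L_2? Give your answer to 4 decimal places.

-0.1050

cov(-L_1 + L_2, 1.5L_1 + L_2) = (-1)(1.5)var(L_1) + (1)(1)var(L_2) + [(-1)(1) + (1)(1.5)]cov(L_1,L_2)
= -1.5·0.54 + 1·0.48 + 0.5·0.45 = -0.105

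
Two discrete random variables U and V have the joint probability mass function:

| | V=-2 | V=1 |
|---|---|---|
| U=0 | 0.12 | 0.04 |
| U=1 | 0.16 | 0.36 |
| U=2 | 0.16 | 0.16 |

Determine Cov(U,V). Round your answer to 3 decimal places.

0.091

E[U] = 1.16,  E[V] = -0.32
E[UV] = -0.28
Cov(U,V) = E[UV] − E[U]E[V] = -0.28 − (1.16)(-0.32) = 0.0912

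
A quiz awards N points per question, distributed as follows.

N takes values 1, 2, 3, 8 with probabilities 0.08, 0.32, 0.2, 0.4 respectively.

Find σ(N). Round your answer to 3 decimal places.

2.886

E[N] = (1)(0.08) + (2)(0.32) + (3)(0.2) + (8)(0.4) = 4.52
E[N²] = (1)²(0.08) + (2)²(0.32) + (3)²(0.2) + (8)²(0.4) = 28.76
Var(N) = E[N²] − (E[N])² = 28.76 − (4.52)² = 8.3296
σ(N) = √8.3296 ≈ 2.886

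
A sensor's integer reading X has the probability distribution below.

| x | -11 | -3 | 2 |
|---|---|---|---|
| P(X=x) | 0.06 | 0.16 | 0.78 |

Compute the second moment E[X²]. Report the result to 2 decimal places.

E[X²] = (-11)²(0.06) + (-3)²(0.16) + (2)²(0.78) = 11.82

11.82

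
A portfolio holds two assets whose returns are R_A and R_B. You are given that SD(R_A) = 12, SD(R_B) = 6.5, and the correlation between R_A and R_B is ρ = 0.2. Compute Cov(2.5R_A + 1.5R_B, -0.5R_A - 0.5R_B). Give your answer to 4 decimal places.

-242.8875

Var(R_A) = (12)² = 144;  Var(R_B) = (6.5)² = 42.25
Cov(R_A,R_B) = ρ·SD(R_A)·SD(R_B) = 0.2·12·6.5 = 15.6
Cov(2.5R_A + 1.5R_B, -0.5R_A - 0.5R_B) = (2.5)(-0.5)Var(R_A) + (1.5)(-0.5)Var(R_B) + [(2.5)(-0.5) + (1.5)(-0.5)]Cov(R_A,R_B)
= -1.25·144 + -0.75·42.25 + -2·15.6 = -242.8875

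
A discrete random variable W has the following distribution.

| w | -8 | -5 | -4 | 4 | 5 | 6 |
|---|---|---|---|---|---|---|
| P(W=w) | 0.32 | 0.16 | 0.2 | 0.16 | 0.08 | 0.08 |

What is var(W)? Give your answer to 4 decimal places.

28.1504

E[W] = (-8)(0.32) + (-5)(0.16) + (-4)(0.2) + (4)(0.16) + (5)(0.08) + (6)(0.08) = -2.64
E[W²] = (-8)²(0.32) + (-5)²(0.16) + (-4)²(0.2) + (4)²(0.16) + (5)²(0.08) + (6)²(0.08) = 35.12
var(W) = E[W²] − (E[W])² = 35.12 − (-2.64)² = 28.1504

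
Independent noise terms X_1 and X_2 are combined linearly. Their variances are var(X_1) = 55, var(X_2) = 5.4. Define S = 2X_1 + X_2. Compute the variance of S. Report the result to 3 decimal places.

225.400

By independence, var(S) = (2)²var(X_1) + (1)²var(X_2)
= (2)²·55 + (1)²·5.4 = 225.4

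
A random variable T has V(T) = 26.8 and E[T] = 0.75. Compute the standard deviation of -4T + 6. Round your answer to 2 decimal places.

V(-4T + 6) = (-4)²·26.8 = 428.8
σ(-4T + 6) = √428.8 ≈ 20.71

20.71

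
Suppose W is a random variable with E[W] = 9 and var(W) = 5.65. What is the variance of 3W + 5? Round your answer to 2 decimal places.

var(3W + 5) = (3)²·var(W) = 9·5.65 = 50.85

50.85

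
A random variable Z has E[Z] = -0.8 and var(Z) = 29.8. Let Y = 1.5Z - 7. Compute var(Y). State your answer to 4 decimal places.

var(1.5Z - 7) = (1.5)²·var(Z) = 2.25·29.8 = 67.05

67.0500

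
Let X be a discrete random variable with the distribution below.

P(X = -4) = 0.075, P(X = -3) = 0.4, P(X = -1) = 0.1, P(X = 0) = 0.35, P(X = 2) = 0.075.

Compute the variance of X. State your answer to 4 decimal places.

3.0975

E[X] = (-4)(0.075) + (-3)(0.4) + (-1)(0.1) + (0)(0.35) + (2)(0.075) = -1.45
E[X²] = (-4)²(0.075) + (-3)²(0.4) + (-1)²(0.1) + (0)²(0.35) + (2)²(0.075) = 5.2
var(X) = E[X²] − (E[X])² = 5.2 − (-1.45)² = 3.0975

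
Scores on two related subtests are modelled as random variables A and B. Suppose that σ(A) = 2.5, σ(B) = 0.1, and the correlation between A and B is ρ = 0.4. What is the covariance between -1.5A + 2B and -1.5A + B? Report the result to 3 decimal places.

Var(A) = (2.5)² = 6.25;  Var(B) = (0.1)² = 0.01
Cov(A,B) = ρ·σ(A)·σ(B) = 0.4·2.5·0.1 = 0.1
Cov(-1.5A + 2B, -1.5A + B) = (-1.5)(-1.5)Var(A) + (2)(1)Var(B) + [(-1.5)(1) + (2)(-1.5)]Cov(A,B)
= 2.25·6.25 + 2·0.01 + -4.5·0.1 = 13.6325

13.633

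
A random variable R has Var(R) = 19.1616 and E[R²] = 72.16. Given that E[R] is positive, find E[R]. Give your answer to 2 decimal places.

(E[R])² = E[R²] − Var(R) = 72.16 − 19.1616 = 52.9984
E[R] = √52.9984 = 7.28

7.28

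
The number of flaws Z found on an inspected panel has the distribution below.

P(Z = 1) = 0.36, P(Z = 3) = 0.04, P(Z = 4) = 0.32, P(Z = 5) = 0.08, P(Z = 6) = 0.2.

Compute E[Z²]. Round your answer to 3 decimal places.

E[Z²] = (1)²(0.36) + (3)²(0.04) + (4)²(0.32) + (5)²(0.08) + (6)²(0.2) = 15.04

15.040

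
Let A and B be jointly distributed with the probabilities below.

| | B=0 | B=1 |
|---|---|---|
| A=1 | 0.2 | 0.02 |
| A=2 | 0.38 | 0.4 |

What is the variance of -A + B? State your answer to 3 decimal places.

0.270

E[A] = 1.78,  E[B] = 0.42,  E[AB] = 0.82
V(A) = 3.34 − (1.78)² = 0.1716;  V(B) = 0.42 − (0.42)² = 0.2436
Cov(A,B) = 0.82 − (1.78)(0.42) = 0.0724
V(-A + B) = (-1)²·0.1716 + (1)²·0.2436 + 2·(-1)·(1)·0.0724 = 0.2704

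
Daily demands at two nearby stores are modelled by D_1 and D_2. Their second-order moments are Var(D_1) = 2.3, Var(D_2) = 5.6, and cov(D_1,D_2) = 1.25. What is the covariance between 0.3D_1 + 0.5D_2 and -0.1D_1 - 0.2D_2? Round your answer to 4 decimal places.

cov(0.3D_1 + 0.5D_2, -0.1D_1 - 0.2D_2) = (0.3)(-0.1)Var(D_1) + (0.5)(-0.2)Var(D_2) + [(0.3)(-0.2) + (0.5)(-0.1)]cov(D_1,D_2)
= -0.03·2.3 + -0.1·5.6 + -0.11·1.25 = -0.7665

-0.7665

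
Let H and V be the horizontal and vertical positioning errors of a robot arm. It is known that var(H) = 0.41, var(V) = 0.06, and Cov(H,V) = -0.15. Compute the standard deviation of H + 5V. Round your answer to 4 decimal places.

0.6403

var(H + 5V) = (1)²·var(H) + (5)²·var(V) + 2·(1)·(5)·Cov(H,V)
= 1·0.41 + 25·0.06 + 10·-0.15 = 0.41
σ(H + 5V) = √0.41 ≈ 0.6403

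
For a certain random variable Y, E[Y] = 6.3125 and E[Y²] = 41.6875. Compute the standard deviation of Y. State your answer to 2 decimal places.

V(Y) = 41.6875 − (6.3125)² = 1.83984375
SD(Y) = √1.83984375 ≈ 1.36

1.36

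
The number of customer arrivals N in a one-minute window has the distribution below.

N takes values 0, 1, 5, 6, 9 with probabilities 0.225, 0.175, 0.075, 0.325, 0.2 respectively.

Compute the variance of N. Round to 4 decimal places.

E[N] = (0)(0.225) + (1)(0.175) + (5)(0.075) + (6)(0.325) + (9)(0.2) = 4.3
E[N²] = (0)²(0.225) + (1)²(0.175) + (5)²(0.075) + (6)²(0.325) + (9)²(0.2) = 29.95
V(N) = E[N²] − (E[N])² = 29.95 − (4.3)² = 11.46

11.4600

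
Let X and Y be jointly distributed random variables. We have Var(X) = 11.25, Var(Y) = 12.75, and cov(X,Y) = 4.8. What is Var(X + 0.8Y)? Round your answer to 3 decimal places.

Var(X + 0.8Y) = (1)²·Var(X) + (0.8)²·Var(Y) + 2·(1)·(0.8)·cov(X,Y)
= 1·11.25 + 0.64·12.75 + 1.6·4.8 = 27.09

27.090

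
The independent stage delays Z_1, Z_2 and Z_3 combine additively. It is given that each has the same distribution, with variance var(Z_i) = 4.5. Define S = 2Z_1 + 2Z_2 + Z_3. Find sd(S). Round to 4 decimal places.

By independence, var(S) = (2)²var(Z_1) + (2)²var(Z_2) + (1)²var(Z_3)
= (2)²·4.5 + (2)²·4.5 + (1)²·4.5 = 40.5
sd(S) = √40.5 ≈ 6.3640

6.3640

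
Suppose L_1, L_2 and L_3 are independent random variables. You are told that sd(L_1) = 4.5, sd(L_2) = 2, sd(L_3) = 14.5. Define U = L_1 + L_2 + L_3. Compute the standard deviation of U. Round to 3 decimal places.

Var(L_1) = 20.25, Var(L_2) = 4, Var(L_3) = 210.25
By independence, Var(U) = (1)²Var(L_1) + (1)²Var(L_2) + (1)²Var(L_3)
= (1)²·20.25 + (1)²·4 + (1)²·210.25 = 234.5
sd(U) = √234.5 ≈ 15.313

15.313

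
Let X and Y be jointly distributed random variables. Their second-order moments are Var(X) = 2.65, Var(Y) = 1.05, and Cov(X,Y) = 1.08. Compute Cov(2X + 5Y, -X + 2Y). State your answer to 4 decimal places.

4.1200

Cov(2X + 5Y, -X + 2Y) = (2)(-1)Var(X) + (5)(2)Var(Y) + [(2)(2) + (5)(-1)]Cov(X,Y)
= -2·2.65 + 10·1.05 + -1·1.08 = 4.12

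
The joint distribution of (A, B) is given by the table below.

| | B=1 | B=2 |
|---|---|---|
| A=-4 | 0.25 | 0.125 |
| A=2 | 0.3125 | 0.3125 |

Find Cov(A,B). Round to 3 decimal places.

0.234

E[A] = -0.25,  E[B] = 1.4375
E[AB] = -0.125
Cov(A,B) = E[AB] − E[A]E[B] = -0.125 − (-0.25)(1.4375) = 0.234375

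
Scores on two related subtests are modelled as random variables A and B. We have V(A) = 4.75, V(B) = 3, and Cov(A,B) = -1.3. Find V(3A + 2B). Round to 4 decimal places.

V(3A + 2B) = (3)²·V(A) + (2)²·V(B) + 2·(3)·(2)·Cov(A,B)
= 9·4.75 + 4·3 + 12·-1.3 = 39.15

39.1500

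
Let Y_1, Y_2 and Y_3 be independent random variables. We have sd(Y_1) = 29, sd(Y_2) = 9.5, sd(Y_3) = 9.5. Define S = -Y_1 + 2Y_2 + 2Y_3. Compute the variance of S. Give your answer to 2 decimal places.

Var(Y_1) = 841, Var(Y_2) = 90.25, Var(Y_3) = 90.25
By independence, Var(S) = (-1)²Var(Y_1) + (2)²Var(Y_2) + (2)²Var(Y_3)
= (-1)²·841 + (2)²·90.25 + (2)²·90.25 = 1563

1563.00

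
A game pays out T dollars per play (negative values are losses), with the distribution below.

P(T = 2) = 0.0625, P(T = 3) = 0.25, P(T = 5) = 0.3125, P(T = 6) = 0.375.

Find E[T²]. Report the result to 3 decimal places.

23.813

E[T²] = (2)²(0.0625) + (3)²(0.25) + (5)²(0.3125) + (6)²(0.375) = 23.8125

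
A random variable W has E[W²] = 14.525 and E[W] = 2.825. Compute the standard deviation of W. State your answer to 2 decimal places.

2.56

var(W) = 14.525 − (2.825)² = 6.544375
SD(W) = √6.544375 ≈ 2.56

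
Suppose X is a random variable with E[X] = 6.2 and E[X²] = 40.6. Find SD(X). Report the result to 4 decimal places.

1.4697

Var(X) = 40.6 − (6.2)² = 2.16
SD(X) = √2.16 ≈ 1.4697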